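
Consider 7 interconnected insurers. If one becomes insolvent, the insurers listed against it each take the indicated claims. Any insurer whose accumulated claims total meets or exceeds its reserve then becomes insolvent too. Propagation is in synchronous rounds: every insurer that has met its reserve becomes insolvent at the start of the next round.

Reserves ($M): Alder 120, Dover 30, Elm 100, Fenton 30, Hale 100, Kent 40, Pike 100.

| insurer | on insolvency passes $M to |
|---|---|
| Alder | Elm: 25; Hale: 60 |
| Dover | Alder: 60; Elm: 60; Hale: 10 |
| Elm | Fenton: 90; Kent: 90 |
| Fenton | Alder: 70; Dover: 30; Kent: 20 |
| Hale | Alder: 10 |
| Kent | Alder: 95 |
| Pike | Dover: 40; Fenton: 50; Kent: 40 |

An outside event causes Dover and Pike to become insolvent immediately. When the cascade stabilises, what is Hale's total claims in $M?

Round 1 — Dover, Pike become insolvent (initial).
  Alder: +60 → 60 < 120
  Elm: +60 → 60 < 100
  Fenton: +50 → 50 ≥ 30
  Hale: +10 → 10 < 100
  Kent: +40 → 40 ≥ 40
Round 2 — Fenton, Kent become insolvent.
  Alder: +70+95 → 225 ≥ 120
Round 3 — Alder becomes insolvent.
  Elm: +25 → 85 < 100
  Hale: +60 → 70 < 100
No further insolvencies.

70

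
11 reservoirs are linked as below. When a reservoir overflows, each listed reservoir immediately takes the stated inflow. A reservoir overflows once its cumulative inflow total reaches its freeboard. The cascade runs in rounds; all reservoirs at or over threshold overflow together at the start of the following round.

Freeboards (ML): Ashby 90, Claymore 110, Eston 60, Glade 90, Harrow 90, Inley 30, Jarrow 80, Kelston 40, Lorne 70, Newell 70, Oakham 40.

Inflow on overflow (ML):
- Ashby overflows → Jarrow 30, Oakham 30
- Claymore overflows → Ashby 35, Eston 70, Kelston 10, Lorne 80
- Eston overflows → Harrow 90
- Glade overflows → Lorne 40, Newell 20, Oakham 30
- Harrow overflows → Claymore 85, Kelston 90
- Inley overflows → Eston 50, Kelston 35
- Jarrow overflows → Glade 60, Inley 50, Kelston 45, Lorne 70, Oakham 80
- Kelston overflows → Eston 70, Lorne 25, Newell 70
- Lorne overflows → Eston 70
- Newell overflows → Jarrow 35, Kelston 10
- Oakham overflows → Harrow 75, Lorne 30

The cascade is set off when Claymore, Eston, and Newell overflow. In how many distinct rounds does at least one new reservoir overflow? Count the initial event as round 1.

3

Round 1 — Claymore, Eston, Newell overflow (initial).
  Ashby: +35 → 35 < 90
  Harrow: +90 → 90 ≥ 90
  Jarrow: +35 → 35 < 80
  Kelston: +10+10 → 20 < 40
  Lorne: +80 → 80 ≥ 70
Round 2 — Harrow, Lorne overflow.
  Kelston: +90 → 110 ≥ 40
Round 3 — Kelston overflows.
No further overflows.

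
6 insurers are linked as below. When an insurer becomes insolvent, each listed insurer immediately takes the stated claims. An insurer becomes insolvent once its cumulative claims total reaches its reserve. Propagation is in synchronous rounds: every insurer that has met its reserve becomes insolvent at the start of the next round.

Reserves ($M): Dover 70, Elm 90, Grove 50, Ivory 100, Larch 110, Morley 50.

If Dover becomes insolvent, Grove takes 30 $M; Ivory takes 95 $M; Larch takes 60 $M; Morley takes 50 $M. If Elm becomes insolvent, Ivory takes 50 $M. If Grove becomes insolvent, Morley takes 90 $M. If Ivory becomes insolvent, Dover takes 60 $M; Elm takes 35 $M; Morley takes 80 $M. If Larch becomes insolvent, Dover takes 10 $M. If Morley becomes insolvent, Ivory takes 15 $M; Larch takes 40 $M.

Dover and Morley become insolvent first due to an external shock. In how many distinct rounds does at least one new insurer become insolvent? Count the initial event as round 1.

2

Round 1 — Dover, Morley become insolvent (initial).
  Grove: +30 → 30 < 50
  Ivory: +95+15 → 110 ≥ 100
  Larch: +60+40 → 100 < 110
Round 2 — Ivory becomes insolvent.
  Elm: +35 → 35 < 90
No further insolvencies.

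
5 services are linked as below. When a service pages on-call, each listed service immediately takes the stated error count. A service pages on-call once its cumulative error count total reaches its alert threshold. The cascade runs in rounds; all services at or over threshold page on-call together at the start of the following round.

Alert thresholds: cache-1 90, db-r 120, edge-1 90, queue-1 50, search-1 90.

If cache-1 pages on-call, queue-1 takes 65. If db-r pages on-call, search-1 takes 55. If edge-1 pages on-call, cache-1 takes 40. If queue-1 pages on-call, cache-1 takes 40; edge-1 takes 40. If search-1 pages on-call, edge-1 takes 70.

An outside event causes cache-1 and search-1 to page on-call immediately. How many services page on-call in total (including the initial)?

4

Round 1 — cache-1, search-1 page on-call (initial).
  edge-1: +70 → 70 < 90
  queue-1: +65 → 65 ≥ 50
Round 2 — queue-1 pages on-call.
  edge-1: +40 → 110 ≥ 90
Round 3 — edge-1 pages on-call.
No further pages.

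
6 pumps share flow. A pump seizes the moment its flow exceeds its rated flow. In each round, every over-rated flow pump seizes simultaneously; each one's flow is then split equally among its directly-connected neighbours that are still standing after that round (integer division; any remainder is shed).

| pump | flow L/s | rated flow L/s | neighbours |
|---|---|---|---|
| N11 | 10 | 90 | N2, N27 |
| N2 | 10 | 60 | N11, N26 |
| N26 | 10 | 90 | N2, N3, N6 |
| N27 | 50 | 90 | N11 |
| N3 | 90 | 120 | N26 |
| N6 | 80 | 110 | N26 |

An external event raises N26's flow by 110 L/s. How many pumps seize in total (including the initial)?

3

Round 1 — N26 at 120 > 90. N26 seizes.
  N26 sheds 120 L/s to N2, N3, N6: 40 each.
    N2: 10+40 = 50 ≤ 60
    N3: 90+40 = 130 > 120
    N6: 80+40 = 120 > 110
Round 2 — N3, N6 seize.
  N3 sheds 130 L/s: no online neighbours, lost.
  N6 sheds 120 L/s: no online neighbours, lost.
No further seizures.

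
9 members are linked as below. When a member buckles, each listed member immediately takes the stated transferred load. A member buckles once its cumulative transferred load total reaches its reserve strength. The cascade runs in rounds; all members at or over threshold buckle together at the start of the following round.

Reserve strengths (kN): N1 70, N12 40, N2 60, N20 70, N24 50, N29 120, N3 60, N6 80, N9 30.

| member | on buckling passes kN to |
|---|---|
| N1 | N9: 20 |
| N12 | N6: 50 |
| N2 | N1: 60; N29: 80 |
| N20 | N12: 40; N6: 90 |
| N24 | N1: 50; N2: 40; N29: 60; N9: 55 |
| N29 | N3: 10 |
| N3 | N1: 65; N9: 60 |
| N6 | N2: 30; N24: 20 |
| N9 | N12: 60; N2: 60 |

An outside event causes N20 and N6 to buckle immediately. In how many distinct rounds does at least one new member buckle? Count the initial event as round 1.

Round 1 — N20, N6 buckle (initial).
  N12: +40 → 40 ≥ 40
  N2: +30 → 30 < 60
  N24: +20 → 20 < 50
Round 2 — N12 buckles.
No further bucklings.

2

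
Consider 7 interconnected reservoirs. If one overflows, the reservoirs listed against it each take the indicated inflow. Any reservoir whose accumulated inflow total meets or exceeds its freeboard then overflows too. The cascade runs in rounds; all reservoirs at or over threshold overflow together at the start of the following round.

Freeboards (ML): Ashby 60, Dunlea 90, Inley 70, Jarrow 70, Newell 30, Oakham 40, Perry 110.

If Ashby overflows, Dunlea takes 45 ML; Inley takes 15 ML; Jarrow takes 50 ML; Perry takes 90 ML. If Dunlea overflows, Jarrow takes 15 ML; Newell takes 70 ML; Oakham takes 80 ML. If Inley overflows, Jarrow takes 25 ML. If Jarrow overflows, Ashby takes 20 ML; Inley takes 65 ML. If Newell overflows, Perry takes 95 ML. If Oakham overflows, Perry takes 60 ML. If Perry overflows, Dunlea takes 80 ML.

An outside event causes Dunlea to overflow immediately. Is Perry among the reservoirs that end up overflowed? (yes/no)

yes

Round 1 — Dunlea overflows (initial).
  Jarrow: +15 → 15 < 70
  Newell: +70 → 70 ≥ 30
  Oakham: +80 → 80 ≥ 40
Round 2 — Newell, Oakham overflow.
  Perry: +95+60 → 155 ≥ 110
Round 3 — Perry overflows.
No further overflows.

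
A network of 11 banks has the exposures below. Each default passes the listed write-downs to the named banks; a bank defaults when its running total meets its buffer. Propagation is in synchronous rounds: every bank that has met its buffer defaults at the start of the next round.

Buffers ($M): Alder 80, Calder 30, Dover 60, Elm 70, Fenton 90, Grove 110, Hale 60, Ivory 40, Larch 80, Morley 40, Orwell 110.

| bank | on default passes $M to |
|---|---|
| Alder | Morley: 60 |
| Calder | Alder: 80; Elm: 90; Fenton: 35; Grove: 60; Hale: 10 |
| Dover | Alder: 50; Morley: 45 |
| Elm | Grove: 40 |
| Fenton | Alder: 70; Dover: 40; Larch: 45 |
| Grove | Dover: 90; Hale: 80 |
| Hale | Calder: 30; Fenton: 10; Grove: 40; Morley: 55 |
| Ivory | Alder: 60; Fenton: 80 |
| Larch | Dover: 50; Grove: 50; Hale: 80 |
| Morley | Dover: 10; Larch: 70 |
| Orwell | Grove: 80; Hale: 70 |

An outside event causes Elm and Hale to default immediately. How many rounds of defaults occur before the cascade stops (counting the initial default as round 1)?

4

Round 1 — Elm, Hale default (initial).
  Calder: +30 → 30 ≥ 30
  Fenton: +10 → 10 < 90
  Grove: +40+40 → 80 < 110
  Morley: +55 → 55 ≥ 40
Round 2 — Calder, Morley default.
  Alder: +80 → 80 ≥ 80
  Dover: +10 → 10 < 60
  Fenton: +35 → 45 < 90
  Grove: +60 → 140 ≥ 110
  Larch: +70 → 70 < 80
Round 3 — Alder, Grove default.
  Dover: +90 → 100 ≥ 60
Round 4 — Dover defaults.
No further defaults.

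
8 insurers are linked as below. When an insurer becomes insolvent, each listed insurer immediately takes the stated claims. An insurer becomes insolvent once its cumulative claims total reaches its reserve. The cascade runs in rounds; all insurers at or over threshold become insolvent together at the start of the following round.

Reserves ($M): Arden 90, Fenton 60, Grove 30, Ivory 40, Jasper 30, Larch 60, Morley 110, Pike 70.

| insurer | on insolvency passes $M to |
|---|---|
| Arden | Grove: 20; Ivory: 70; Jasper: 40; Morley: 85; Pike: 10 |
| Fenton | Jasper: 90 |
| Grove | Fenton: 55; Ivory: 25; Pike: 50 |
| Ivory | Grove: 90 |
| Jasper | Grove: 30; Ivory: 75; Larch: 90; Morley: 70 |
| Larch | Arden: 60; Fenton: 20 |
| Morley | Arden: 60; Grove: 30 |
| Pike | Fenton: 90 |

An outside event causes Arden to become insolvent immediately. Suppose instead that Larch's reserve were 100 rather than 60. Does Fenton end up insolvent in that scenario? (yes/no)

no

With Larch's reserve at 100:
Round 1 — Arden becomes insolvent (initial).
  Grove: +20 → 20 < 30
  Ivory: +70 → 70 ≥ 40
  Jasper: +40 → 40 ≥ 30
  Morley: +85 → 85 < 110
  Pike: +10 → 10 < 70
Round 2 — Ivory, Jasper become insolvent.
  Grove: +90+30 → 140 ≥ 30
  Larch: +90 → 90 < 100
  Morley: +70 → 155 ≥ 110
Round 3 — Grove, Morley become insolvent.
  Fenton: +55 → 55 < 60
  Pike: +50 → 60 < 70
No further insolvencies.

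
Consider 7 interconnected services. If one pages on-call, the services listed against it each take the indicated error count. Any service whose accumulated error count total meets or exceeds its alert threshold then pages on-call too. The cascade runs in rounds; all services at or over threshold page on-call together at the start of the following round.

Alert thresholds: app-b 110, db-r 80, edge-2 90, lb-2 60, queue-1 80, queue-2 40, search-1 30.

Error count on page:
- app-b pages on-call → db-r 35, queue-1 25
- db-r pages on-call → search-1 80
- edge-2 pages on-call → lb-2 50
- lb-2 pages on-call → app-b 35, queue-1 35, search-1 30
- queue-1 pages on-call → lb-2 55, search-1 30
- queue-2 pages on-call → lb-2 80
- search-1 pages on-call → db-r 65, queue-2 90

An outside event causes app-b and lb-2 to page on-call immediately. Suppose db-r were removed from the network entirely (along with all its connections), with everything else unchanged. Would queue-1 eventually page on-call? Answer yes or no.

With db-r removed:
Round 1 — app-b, lb-2 page on-call (initial).
  queue-1: +25+35 → 60 < 80
  search-1: +30 → 30 ≥ 30
Round 2 — search-1 pages on-call.
  queue-2: +90 → 90 ≥ 40
Round 3 — queue-2 pages on-call.
No further pages.

no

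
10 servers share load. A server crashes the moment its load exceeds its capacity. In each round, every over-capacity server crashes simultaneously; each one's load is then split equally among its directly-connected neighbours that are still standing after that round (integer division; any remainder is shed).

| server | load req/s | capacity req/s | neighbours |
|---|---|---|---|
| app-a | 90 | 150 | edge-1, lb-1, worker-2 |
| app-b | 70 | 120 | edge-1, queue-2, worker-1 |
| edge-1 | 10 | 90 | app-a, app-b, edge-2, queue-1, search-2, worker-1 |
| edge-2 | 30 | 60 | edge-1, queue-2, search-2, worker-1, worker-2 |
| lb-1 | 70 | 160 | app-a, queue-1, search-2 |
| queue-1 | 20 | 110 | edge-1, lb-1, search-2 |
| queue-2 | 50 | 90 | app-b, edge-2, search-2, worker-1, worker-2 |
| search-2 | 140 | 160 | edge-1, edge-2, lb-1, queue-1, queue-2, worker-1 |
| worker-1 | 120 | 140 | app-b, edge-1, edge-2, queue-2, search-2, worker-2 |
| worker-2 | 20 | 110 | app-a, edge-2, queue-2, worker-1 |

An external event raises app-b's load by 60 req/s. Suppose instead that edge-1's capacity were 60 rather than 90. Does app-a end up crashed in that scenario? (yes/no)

yes

With edge-1's capacity at 60:
Round 1 — app-b at 130 > 120. app-b crashes.
  app-b sheds 130 req/s to edge-1, queue-2, worker-1: 43 each (1 lost).
    edge-1: 10+43 = 53 ≤ 60
    queue-2: 50+43 = 93 > 90
    worker-1: 120+43 = 163 > 140
Round 2 — queue-2, worker-1 crash.
  queue-2 sheds 93 req/s to edge-2, search-2, worker-2: 31 each.
    edge-2: 30+31 = 61 > 60
    search-2: 140+31 = 171 > 160
    worker-2: 20+31 = 51 ≤ 110
  worker-1 sheds 163 req/s to edge-1, edge-2, search-2, worker-2: 40 each (3 lost).
    edge-1: 53+40 = 93 > 60
    edge-2: 61+40 = 101 > 60
    search-2: 171+40 = 211 > 160
    worker-2: 51+40 = 91 ≤ 110
Round 3 — edge-1, edge-2, search-2 crash.
  edge-1 sheds 93 req/s to app-a, queue-1: 46 each (1 lost).
    app-a: 90+46 = 136 ≤ 150
    queue-1: 20+46 = 66 ≤ 110
  edge-2 sheds 101 req/s to worker-2: 101 each.
    worker-2: 91+101 = 192 > 110
  search-2 sheds 211 req/s to lb-1, queue-1: 105 each (1 lost).
    lb-1: 70+105 = 175 > 160
    queue-1: 66+105 = 171 > 110
Round 4 — lb-1, queue-1, worker-2 crash.
  lb-1 sheds 175 req/s to app-a: 175 each.
    app-a: 136+175 = 311 > 150
  queue-1 sheds 171 req/s: no online neighbours, lost.
  worker-2 sheds 192 req/s to app-a: 192 each.
    app-a: 311+192 = 503 > 150
Round 5 — app-a crashes.
  app-a sheds 503 req/s: no online neighbours, lost.
No further crashes.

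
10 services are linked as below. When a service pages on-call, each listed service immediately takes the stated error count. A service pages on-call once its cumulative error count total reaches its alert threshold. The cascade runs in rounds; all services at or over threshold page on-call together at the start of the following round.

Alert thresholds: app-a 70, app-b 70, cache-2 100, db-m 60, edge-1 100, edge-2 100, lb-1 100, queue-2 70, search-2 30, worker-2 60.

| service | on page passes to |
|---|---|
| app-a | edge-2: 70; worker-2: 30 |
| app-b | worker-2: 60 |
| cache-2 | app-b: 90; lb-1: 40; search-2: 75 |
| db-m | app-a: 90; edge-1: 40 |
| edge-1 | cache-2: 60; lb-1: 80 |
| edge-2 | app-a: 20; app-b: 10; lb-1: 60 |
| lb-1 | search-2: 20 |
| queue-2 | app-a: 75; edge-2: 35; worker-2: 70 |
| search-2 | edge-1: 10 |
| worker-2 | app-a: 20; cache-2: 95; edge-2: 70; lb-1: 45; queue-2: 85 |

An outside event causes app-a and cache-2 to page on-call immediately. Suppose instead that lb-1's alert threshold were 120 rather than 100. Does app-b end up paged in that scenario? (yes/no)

yes

With lb-1's alert threshold at 120:
Round 1 — app-a, cache-2 page on-call (initial).
  app-b: +90 → 90 ≥ 70
  edge-2: +70 → 70 < 100
  lb-1: +40 → 40 < 120
  search-2: +75 → 75 ≥ 30
  worker-2: +30 → 30 < 60
Round 2 — app-b, search-2 page on-call.
  edge-1: +10 → 10 < 100
  worker-2: +60 → 90 ≥ 60
Round 3 — worker-2 pages on-call.
  edge-2: +70 → 140 ≥ 100
  lb-1: +45 → 85 < 120
  queue-2: +85 → 85 ≥ 70
Round 4 — edge-2, queue-2 page on-call.
  lb-1: +60 → 145 ≥ 120
Round 5 — lb-1 pages on-call.
No further pages.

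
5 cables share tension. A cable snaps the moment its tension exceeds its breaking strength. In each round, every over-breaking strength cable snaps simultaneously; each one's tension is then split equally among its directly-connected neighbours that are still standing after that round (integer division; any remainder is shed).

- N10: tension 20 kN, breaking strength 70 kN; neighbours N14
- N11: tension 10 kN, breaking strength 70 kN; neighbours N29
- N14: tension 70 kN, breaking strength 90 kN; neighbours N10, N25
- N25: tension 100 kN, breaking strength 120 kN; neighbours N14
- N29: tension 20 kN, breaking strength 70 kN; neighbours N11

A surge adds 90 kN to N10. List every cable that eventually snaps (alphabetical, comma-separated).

N10, N14, N25

Round 1 — N10 at 110 > 70. N10 snaps.
  N10 sheds 110 kN to N14: 110 each.
    N14: 70+110 = 180 > 90
Round 2 — N14 snaps.
  N14 sheds 180 kN to N25: 180 each.
    N25: 100+180 = 280 > 120
Round 3 — N25 snaps.
  N25 sheds 280 kN: no online neighbours, lost.
No further breaks.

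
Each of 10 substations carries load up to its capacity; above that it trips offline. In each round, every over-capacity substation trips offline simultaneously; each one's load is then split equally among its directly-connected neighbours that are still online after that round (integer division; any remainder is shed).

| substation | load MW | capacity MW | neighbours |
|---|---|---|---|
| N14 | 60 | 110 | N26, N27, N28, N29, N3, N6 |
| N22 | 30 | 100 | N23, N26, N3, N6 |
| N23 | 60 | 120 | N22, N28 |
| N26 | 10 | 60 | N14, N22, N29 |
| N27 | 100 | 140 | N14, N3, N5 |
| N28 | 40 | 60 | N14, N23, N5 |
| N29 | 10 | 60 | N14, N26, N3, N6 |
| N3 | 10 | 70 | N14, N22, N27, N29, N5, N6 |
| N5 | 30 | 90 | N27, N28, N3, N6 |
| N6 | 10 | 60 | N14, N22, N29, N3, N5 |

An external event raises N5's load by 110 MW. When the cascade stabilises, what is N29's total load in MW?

Round 1 — N5 at 140 > 90. N5 trips offline.
  N5 sheds 140 MW to N27, N28, N3, N6: 35 each.
    N27: 100+35 = 135 ≤ 140
    N28: 40+35 = 75 > 60
    N3: 10+35 = 45 ≤ 70
    N6: 10+35 = 45 ≤ 60
Round 2 — N28 trips offline.
  N28 sheds 75 MW to N14, N23: 37 each (1 lost).
    N14: 60+37 = 97 ≤ 110
    N23: 60+37 = 97 ≤ 120
No further trips.

10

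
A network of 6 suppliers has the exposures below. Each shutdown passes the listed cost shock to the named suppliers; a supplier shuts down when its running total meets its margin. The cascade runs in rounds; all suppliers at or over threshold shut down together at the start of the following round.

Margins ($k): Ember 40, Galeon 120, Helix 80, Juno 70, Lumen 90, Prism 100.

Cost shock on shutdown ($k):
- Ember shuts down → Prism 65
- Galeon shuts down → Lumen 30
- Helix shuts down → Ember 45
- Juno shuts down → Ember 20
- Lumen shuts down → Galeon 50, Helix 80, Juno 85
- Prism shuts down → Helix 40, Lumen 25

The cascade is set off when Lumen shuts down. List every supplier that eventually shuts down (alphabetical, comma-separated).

Ember, Helix, Juno, Lumen

Round 1 — Lumen shuts down (initial).
  Galeon: +50 → 50 < 120
  Helix: +80 → 80 ≥ 80
  Juno: +85 → 85 ≥ 70
Round 2 — Helix, Juno shut down.
  Ember: +45+20 → 65 ≥ 40
Round 3 — Ember shuts down.
  Prism: +65 → 65 < 100
No further shutdowns.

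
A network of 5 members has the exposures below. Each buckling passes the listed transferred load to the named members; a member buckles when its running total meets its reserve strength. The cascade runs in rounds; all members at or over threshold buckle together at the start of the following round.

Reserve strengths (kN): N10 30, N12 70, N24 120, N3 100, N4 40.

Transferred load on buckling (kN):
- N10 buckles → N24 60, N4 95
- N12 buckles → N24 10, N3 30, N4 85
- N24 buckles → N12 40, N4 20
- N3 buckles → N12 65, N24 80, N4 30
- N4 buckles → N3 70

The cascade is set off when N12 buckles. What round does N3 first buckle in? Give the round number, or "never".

Round 1 — N12 buckles (initial).
  N24: +10 → 10 < 120
  N3: +30 → 30 < 100
  N4: +85 → 85 ≥ 40
Round 2 — N4 buckles.
  N3: +70 → 100 ≥ 100
Round 3 — N3 buckles.
  N24: +80 → 90 < 120
No further bucklings.

3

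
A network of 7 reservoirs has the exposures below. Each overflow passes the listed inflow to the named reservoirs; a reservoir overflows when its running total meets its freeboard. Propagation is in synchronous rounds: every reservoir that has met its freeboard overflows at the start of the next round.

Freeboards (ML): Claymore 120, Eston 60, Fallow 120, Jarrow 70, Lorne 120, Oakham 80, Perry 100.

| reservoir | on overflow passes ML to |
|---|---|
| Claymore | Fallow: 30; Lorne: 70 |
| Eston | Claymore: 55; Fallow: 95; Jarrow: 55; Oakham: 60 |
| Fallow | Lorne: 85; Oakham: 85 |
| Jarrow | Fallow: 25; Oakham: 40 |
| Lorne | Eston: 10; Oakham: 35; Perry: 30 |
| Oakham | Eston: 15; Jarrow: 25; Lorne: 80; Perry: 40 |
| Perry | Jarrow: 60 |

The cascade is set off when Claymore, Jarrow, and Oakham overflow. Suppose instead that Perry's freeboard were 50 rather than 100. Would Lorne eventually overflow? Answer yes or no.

With Perry's freeboard at 50:
Round 1 — Claymore, Jarrow, Oakham overflow (initial).
  Eston: +15 → 15 < 60
  Fallow: +30+25 → 55 < 120
  Lorne: +70+80 → 150 ≥ 120
  Perry: +40 → 40 < 50
Round 2 — Lorne overflows.
  Eston: +10 → 25 < 60
  Perry: +30 → 70 ≥ 50
Round 3 — Perry overflows.
No further overflows.

yes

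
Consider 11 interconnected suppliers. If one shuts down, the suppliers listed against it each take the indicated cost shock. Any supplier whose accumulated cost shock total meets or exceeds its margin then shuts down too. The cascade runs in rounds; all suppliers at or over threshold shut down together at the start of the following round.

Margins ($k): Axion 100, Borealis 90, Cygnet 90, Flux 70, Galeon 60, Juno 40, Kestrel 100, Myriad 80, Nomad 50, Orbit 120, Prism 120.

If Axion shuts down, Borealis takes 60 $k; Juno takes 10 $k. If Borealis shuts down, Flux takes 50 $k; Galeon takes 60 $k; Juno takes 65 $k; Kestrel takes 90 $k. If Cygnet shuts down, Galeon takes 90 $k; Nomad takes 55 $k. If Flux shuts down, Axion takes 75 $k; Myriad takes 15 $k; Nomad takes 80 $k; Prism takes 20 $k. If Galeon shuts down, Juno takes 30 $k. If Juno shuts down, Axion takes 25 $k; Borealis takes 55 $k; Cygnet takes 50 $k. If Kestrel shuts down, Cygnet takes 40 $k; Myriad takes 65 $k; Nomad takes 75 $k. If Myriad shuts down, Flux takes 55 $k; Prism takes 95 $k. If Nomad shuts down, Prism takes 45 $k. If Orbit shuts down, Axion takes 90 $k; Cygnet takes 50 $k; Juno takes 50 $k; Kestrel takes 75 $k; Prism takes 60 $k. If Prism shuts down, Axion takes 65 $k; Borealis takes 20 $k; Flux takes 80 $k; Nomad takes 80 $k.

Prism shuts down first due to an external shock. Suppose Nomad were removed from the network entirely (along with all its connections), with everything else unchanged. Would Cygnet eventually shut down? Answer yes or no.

With Nomad removed:
Round 1 — Prism shuts down (initial).
  Axion: +65 → 65 < 100
  Borealis: +20 → 20 < 90
  Flux: +80 → 80 ≥ 70
Round 2 — Flux shuts down.
  Axion: +75 → 140 ≥ 100
  Myriad: +15 → 15 < 80
Round 3 — Axion shuts down.
  Borealis: +60 → 80 < 90
  Juno: +10 → 10 < 40
No further shutdowns.

no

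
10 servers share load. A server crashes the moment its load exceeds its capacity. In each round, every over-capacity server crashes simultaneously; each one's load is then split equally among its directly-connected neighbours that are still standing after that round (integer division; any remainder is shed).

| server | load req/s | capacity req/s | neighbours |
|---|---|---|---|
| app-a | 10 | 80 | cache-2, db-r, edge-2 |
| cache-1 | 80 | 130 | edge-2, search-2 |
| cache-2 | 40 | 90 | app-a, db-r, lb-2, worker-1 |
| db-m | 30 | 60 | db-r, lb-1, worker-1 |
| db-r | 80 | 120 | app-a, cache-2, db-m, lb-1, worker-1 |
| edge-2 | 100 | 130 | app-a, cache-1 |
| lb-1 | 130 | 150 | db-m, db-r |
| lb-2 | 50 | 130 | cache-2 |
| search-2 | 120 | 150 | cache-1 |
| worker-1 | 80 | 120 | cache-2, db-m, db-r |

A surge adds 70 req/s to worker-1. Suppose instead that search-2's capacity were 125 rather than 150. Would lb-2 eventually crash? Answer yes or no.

With search-2's capacity at 125:
Round 1 — worker-1 at 150 > 120. worker-1 crashes.
  worker-1 sheds 150 req/s to cache-2, db-m, db-r: 50 each.
    cache-2: 40+50 = 90 ≤ 90
    db-m: 30+50 = 80 > 60
    db-r: 80+50 = 130 > 120
Round 2 — db-m, db-r crash.
  db-m sheds 80 req/s to lb-1: 80 each.
    lb-1: 130+80 = 210 > 150
  db-r sheds 130 req/s to app-a, cache-2, lb-1: 43 each (1 lost).
    app-a: 10+43 = 53 ≤ 80
    cache-2: 90+43 = 133 > 90
    lb-1: 210+43 = 253 > 150
Round 3 — cache-2, lb-1 crash.
  cache-2 sheds 133 req/s to app-a, lb-2: 66 each (1 lost).
    app-a: 53+66 = 119 > 80
    lb-2: 50+66 = 116 ≤ 130
  lb-1 sheds 253 req/s: no online neighbours, lost.
Round 4 — app-a crashes.
  app-a sheds 119 req/s to edge-2: 119 each.
    edge-2: 100+119 = 219 > 130
Round 5 — edge-2 crashes.
  edge-2 sheds 219 req/s to cache-1: 219 each.
    cache-1: 80+219 = 299 > 130
Round 6 — cache-1 crashes.
  cache-1 sheds 299 req/s to search-2: 299 each.
    search-2: 120+299 = 419 > 125
Round 7 — search-2 crashes.
  search-2 sheds 419 req/s: no online neighbours, lost.
No further crashes.

no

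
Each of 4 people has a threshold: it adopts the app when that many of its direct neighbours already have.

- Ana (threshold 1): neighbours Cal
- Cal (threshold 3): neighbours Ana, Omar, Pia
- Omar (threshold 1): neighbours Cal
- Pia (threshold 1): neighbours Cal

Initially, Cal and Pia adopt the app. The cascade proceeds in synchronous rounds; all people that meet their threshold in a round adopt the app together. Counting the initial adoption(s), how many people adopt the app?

4

Round 1 — Cal, Pia adopt the app (initial).
Round 2 — checking thresholds:
  Ana: 1 of 1 neighbours ≥ 1, adopts the app.
  Omar: 1 of 1 neighbours ≥ 1, adopts the app.
Round 3 — no new adoptions; cascade stops.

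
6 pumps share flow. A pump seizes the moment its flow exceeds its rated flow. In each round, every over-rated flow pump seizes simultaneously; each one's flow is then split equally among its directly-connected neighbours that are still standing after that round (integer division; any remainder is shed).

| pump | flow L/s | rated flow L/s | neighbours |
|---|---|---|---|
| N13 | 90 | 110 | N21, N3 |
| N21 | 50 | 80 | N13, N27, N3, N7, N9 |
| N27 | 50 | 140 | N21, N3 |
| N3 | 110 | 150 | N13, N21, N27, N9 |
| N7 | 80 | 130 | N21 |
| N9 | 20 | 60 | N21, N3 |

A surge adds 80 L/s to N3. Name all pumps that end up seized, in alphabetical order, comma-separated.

Round 1 — N3 at 190 > 150. N3 seizes.
  N3 sheds 190 L/s to N13, N21, N27, N9: 47 each (2 lost).
    N13: 90+47 = 137 > 110
    N21: 50+47 = 97 > 80
    N27: 50+47 = 97 ≤ 140
    N9: 20+47 = 67 > 60
Round 2 — N13, N21, N9 seize.
  N13 sheds 137 L/s: no online neighbours, lost.
  N21 sheds 97 L/s to N27, N7: 48 each (1 lost).
    N27: 97+48 = 145 > 140
    N7: 80+48 = 128 ≤ 130
  N9 sheds 67 L/s: no online neighbours, lost.
Round 3 — N27 seizes.
  N27 sheds 145 L/s: no online neighbours, lost.
No further seizures.

N13, N21, N27, N3, N9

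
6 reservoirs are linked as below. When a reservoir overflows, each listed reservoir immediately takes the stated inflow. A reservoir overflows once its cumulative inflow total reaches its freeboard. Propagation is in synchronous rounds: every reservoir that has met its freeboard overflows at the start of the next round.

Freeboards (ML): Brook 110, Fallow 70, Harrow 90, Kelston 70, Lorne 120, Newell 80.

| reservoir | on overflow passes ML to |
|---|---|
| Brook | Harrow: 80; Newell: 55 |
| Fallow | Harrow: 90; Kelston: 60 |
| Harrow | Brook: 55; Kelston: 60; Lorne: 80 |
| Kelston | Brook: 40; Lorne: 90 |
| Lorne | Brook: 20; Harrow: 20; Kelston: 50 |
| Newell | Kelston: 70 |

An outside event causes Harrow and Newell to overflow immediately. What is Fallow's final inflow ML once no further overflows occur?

Round 1 — Harrow, Newell overflow (initial).
  Brook: +55 → 55 < 110
  Kelston: +60+70 → 130 ≥ 70
  Lorne: +80 → 80 < 120
Round 2 — Kelston overflows.
  Brook: +40 → 95 < 110
  Lorne: +90 → 170 ≥ 120
Round 3 — Lorne overflows.
  Brook: +20 → 115 ≥ 110
Round 4 — Brook overflows.
No further overflows.

0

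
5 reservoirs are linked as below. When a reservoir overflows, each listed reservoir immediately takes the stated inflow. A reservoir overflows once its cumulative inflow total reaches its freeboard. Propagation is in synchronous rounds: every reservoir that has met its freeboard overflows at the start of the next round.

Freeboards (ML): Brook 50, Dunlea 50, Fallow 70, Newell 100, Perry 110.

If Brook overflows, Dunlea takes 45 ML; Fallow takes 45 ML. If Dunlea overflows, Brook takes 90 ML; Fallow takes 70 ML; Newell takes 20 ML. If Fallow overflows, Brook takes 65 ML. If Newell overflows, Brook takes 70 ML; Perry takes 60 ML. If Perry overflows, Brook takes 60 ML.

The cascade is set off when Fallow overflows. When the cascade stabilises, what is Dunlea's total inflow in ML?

Round 1 — Fallow overflows (initial).
  Brook: +65 → 65 ≥ 50
Round 2 — Brook overflows.
  Dunlea: +45 → 45 < 50
No further overflows.

45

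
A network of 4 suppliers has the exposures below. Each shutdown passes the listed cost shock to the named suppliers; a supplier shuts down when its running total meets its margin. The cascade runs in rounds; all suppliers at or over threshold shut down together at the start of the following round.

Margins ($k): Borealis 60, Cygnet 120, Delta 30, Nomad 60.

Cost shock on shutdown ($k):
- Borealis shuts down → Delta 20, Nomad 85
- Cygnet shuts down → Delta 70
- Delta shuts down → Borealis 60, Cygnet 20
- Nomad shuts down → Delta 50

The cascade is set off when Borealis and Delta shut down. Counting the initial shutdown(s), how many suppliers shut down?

3

Round 1 — Borealis, Delta shut down (initial).
  Cygnet: +20 → 20 < 120
  Nomad: +85 → 85 ≥ 60
Round 2 — Nomad shuts down.
No further shutdowns.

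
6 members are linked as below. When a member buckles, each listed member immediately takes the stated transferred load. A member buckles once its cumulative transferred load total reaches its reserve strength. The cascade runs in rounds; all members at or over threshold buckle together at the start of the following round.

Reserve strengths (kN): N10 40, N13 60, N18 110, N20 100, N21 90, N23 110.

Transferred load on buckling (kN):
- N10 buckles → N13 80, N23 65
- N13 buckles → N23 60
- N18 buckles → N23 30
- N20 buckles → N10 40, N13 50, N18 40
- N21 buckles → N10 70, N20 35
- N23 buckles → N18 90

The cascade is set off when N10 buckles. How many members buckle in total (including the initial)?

3

Round 1 — N10 buckles (initial).
  N13: +80 → 80 ≥ 60
  N23: +65 → 65 < 110
Round 2 — N13 buckles.
  N23: +60 → 125 ≥ 110
Round 3 — N23 buckles.
  N18: +90 → 90 < 110
No further bucklings.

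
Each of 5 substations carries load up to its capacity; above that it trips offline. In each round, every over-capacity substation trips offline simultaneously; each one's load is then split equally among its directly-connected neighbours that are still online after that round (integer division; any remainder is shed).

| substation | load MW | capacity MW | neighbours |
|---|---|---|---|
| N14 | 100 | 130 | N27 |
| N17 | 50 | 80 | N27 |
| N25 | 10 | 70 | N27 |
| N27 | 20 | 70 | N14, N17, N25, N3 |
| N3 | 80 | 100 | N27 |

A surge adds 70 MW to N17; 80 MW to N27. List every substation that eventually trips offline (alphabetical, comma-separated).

Round 1 — N17 at 120 > 80; N27 at 100 > 70. N17, N27 trip offline.
  N17 sheds 120 MW: no online neighbours, lost.
  N27 sheds 100 MW to N14, N25, N3: 33 each (1 lost).
    N14: 100+33 = 133 > 130
    N25: 10+33 = 43 ≤ 70
    N3: 80+33 = 113 > 100
Round 2 — N14, N3 trip offline.
  N14 sheds 133 MW: no online neighbours, lost.
  N3 sheds 113 MW: no online neighbours, lost.
No further trips.

N14, N17, N27, N3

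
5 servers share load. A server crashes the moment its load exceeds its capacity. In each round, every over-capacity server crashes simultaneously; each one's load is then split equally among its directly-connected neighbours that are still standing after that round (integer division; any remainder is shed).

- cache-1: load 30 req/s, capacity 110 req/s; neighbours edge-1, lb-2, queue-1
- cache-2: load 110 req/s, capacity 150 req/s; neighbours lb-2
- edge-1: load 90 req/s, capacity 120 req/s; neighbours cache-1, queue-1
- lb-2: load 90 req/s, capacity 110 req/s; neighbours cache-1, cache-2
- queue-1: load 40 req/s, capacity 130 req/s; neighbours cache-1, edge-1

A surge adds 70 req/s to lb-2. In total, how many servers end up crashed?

Round 1 — lb-2 at 160 > 110. lb-2 crashes.
  lb-2 sheds 160 req/s to cache-1, cache-2: 80 each.
    cache-1: 30+80 = 110 ≤ 110
    cache-2: 110+80 = 190 > 150
Round 2 — cache-2 crashes.
  cache-2 sheds 190 req/s: no online neighbours, lost.
No further crashes.

2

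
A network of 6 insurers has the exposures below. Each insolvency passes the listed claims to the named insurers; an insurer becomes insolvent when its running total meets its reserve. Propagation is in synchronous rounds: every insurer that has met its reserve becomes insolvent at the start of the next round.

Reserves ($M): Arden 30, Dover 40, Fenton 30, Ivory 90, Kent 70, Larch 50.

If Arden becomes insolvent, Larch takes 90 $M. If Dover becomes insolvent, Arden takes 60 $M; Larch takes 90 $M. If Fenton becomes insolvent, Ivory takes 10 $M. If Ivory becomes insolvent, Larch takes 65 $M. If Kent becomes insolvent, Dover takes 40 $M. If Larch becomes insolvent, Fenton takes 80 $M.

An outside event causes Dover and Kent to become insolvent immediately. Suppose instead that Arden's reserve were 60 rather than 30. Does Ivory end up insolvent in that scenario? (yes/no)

With Arden's reserve at 60:
Round 1 — Dover, Kent become insolvent (initial).
  Arden: +60 → 60 ≥ 60
  Larch: +90 → 90 ≥ 50
Round 2 — Arden, Larch become insolvent.
  Fenton: +80 → 80 ≥ 30
Round 3 — Fenton becomes insolvent.
  Ivory: +10 → 10 < 90
No further insolvencies.

no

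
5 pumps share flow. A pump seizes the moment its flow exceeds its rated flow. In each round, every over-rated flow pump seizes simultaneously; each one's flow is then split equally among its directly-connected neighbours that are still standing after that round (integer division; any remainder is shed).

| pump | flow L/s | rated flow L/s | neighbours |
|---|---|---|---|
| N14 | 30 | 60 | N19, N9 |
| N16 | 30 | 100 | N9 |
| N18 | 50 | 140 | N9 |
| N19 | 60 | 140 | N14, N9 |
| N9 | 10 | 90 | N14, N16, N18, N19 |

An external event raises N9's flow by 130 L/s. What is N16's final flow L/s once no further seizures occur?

Round 1 — N9 at 140 > 90. N9 seizes.
  N9 sheds 140 L/s to N14, N16, N18, N19: 35 each.
    N14: 30+35 = 65 > 60
    N16: 30+35 = 65 ≤ 100
    N18: 50+35 = 85 ≤ 140
    N19: 60+35 = 95 ≤ 140
Round 2 — N14 seizes.
  N14 sheds 65 L/s to N19: 65 each.
    N19: 95+65 = 160 > 140
Round 3 — N19 seizes.
  N19 sheds 160 L/s: no online neighbours, lost.
No further seizures.

65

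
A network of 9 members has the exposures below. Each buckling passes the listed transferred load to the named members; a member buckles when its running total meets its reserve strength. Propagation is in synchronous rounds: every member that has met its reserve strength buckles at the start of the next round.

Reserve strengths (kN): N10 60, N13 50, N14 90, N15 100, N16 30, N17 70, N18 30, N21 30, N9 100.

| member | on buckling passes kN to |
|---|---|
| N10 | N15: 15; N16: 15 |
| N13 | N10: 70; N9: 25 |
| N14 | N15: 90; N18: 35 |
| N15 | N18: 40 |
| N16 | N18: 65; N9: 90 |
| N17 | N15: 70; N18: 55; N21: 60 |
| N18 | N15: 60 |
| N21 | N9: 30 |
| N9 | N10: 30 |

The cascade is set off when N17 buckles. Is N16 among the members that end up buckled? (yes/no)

Round 1 — N17 buckles (initial).
  N15: +70 → 70 < 100
  N18: +55 → 55 ≥ 30
  N21: +60 → 60 ≥ 30
Round 2 — N18, N21 buckle.
  N15: +60 → 130 ≥ 100
  N9: +30 → 30 < 100
Round 3 — N15 buckles.
No further bucklings.

no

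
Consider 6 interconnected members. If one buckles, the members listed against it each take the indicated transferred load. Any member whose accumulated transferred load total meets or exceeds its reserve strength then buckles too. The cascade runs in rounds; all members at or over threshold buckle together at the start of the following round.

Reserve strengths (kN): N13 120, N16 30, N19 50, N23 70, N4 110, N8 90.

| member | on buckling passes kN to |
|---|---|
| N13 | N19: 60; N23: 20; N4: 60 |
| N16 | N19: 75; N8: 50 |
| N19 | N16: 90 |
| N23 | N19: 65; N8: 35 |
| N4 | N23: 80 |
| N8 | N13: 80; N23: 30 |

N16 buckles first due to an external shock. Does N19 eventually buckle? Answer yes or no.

Round 1 — N16 buckles (initial).
  N19: +75 → 75 ≥ 50
  N8: +50 → 50 < 90
Round 2 — N19 buckles.
No further bucklings.

yes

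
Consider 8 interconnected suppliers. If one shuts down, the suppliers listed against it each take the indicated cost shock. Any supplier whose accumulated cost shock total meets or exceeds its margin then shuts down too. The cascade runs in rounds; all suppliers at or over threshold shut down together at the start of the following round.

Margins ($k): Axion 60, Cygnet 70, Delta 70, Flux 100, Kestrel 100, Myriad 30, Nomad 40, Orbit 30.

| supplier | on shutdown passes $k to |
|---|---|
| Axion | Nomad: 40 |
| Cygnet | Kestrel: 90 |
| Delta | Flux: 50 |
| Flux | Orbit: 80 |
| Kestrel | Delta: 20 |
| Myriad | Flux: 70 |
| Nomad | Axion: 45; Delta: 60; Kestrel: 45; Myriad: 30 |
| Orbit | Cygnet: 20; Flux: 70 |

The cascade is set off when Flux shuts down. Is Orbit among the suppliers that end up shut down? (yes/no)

Round 1 — Flux shuts down (initial).
  Orbit: +80 → 80 ≥ 30
Round 2 — Orbit shuts down.
  Cygnet: +20 → 20 < 70
No further shutdowns.

yes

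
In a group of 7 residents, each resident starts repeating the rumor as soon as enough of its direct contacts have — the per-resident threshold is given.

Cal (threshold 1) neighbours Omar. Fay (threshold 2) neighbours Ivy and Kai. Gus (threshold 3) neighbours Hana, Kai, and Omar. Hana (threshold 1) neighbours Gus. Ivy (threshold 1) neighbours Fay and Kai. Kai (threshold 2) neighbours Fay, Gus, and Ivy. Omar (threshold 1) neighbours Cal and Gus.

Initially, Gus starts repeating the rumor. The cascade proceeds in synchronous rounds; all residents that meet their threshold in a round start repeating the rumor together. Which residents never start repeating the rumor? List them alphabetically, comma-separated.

Fay, Ivy, Kai

Round 1 — Gus starts repeating the rumor (initial).
Round 2 — checking thresholds:
  Hana: 1 of 1 neighbours ≥ 1, starts repeating the rumor.
  Kai: 1 of 3 neighbours < 2, below threshold.
  Omar: 1 of 2 neighbours ≥ 1, starts repeating the rumor.
Round 3 — checking thresholds:
  Cal: 1 of 1 neighbours ≥ 1, starts repeating the rumor.
  Kai: 1 of 3 neighbours < 2, below threshold.
Round 4 — no new spreads; cascade stops.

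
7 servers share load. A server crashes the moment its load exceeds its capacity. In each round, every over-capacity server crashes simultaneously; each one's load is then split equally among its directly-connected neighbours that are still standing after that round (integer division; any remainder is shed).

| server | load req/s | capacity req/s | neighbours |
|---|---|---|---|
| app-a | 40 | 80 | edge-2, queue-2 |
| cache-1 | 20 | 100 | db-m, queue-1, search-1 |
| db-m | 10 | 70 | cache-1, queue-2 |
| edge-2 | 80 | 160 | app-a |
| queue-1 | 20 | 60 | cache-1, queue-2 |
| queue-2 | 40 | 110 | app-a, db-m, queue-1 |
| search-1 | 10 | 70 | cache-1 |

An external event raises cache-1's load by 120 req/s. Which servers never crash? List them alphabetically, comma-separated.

app-a, db-m, edge-2, queue-2, search-1

Round 1 — cache-1 at 140 > 100. cache-1 crashes.
  cache-1 sheds 140 req/s to db-m, queue-1, search-1: 46 each (2 lost).
    db-m: 10+46 = 56 ≤ 70
    queue-1: 20+46 = 66 > 60
    search-1: 10+46 = 56 ≤ 70
Round 2 — queue-1 crashes.
  queue-1 sheds 66 req/s to queue-2: 66 each.
    queue-2: 40+66 = 106 ≤ 110
No further crashes.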